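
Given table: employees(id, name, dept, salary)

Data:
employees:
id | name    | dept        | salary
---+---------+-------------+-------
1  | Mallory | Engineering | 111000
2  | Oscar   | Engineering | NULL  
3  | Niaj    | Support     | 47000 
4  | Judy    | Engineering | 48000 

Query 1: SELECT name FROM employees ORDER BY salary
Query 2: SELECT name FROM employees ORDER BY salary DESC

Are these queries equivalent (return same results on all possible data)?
No, not equivalent

Query 1 returns: [('Oscar',), ('Niaj',), ('Judy',), ('Mallory',)]
Query 2 returns: [('Mallory',), ('Judy',), ('Niaj',), ('Oscar',)]

Reason: ASC vs DESC gives opposite ordering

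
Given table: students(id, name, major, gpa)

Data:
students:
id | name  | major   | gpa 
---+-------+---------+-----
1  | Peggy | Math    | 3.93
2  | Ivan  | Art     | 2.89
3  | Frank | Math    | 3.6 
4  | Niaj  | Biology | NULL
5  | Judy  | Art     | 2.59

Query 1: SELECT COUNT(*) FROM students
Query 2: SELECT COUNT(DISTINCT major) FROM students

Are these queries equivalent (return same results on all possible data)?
No, not equivalent

Query 1 returns: [(5,)]
Query 2 returns: [(3,)]

Reason: COUNT(*) counts rows, COUNT(DISTINCT major) counts unique majors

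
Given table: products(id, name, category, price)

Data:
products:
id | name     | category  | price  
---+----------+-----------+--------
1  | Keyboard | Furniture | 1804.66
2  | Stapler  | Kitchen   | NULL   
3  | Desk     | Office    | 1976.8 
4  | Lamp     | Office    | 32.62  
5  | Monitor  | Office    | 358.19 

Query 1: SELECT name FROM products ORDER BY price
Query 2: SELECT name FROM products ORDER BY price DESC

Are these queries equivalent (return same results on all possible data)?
No, not equivalent

Query 1 returns: [('Stapler',), ('Lamp',), ('Monitor',), ('Keyboard',), ('Desk',)]
Query 2 returns: [('Desk',), ('Keyboard',), ('Monitor',), ('Lamp',), ('Stapler',)]

Reason: ASC vs DESC gives opposite ordering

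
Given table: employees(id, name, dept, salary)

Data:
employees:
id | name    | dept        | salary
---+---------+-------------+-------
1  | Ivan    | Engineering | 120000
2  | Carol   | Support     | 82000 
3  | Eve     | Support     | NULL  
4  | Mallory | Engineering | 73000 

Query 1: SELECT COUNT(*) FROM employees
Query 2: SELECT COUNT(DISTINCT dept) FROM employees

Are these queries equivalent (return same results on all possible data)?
No, not equivalent

Query 1 returns: [(4,)]
Query 2 returns: [(2,)]

Reason: COUNT(*) counts rows, COUNT(DISTINCT dept) counts unique depts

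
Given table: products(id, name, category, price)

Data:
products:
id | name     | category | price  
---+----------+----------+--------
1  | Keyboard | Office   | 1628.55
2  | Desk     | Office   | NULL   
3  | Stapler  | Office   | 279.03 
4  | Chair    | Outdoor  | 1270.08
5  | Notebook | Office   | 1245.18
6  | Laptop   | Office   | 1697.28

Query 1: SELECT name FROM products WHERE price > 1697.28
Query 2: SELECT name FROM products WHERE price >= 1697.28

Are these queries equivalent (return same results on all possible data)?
No, not equivalent

Query 1 returns: []
Query 2 returns: [('Laptop',)]

Reason: > vs >= gives different results when price = 1697.28 exists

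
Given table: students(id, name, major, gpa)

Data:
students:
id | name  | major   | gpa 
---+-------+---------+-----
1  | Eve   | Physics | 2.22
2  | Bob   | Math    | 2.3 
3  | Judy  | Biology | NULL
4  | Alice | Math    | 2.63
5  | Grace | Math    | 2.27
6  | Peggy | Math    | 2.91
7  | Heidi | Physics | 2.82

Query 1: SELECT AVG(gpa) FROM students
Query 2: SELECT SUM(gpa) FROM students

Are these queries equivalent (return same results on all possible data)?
No, not equivalent

Query 1 returns: [(2.525,)]
Query 2 returns: [(15.15,)]

Reason: AVG vs SUM give different aggregate values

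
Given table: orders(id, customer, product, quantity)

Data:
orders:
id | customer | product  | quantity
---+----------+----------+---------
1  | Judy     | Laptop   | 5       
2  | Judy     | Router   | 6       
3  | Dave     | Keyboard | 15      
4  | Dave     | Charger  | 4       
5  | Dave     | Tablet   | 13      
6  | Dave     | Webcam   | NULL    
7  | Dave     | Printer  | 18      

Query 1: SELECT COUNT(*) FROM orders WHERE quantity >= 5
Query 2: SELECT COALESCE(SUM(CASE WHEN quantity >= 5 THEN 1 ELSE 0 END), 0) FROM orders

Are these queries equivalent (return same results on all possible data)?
Yes, equivalent

Both queries return: [(5,)]

Reason: COUNT with WHERE vs conditional SUM (COALESCE handles empty-table NULL)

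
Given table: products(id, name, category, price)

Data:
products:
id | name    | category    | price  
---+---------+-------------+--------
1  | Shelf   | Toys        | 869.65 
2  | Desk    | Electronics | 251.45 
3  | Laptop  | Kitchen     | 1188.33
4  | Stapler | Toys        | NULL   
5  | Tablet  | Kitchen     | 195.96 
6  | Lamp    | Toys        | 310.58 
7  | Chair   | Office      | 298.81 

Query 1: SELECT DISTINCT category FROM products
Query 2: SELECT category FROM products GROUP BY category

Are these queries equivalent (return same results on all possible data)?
Yes, equivalent

Both queries return: [('Electronics',), ('Kitchen',), ('Office',), ('Toys',)]

Reason: Both get unique categorys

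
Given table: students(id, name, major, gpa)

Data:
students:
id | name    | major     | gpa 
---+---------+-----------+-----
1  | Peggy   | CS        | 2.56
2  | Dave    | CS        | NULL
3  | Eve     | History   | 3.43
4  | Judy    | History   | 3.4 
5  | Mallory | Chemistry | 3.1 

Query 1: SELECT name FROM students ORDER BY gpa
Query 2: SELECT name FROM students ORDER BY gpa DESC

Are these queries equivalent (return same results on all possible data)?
No, not equivalent

Query 1 returns: [('Dave',), ('Peggy',), ('Mallory',), ('Judy',), ('Eve',)]
Query 2 returns: [('Eve',), ('Judy',), ('Mallory',), ('Peggy',), ('Dave',)]

Reason: ASC vs DESC gives opposite ordering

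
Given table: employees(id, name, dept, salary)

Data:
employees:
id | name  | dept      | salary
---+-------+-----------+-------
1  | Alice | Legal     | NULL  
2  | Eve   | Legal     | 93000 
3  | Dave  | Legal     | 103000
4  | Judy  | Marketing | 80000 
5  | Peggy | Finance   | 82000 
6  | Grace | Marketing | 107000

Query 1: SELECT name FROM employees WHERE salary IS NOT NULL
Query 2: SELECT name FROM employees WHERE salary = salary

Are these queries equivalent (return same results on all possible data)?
Yes, equivalent

Both queries return: [('Dave',), ('Eve',), ('Grace',), ('Judy',), ('Peggy',)]

Reason: IS NOT NULL vs self-equality (both exclude NULLs)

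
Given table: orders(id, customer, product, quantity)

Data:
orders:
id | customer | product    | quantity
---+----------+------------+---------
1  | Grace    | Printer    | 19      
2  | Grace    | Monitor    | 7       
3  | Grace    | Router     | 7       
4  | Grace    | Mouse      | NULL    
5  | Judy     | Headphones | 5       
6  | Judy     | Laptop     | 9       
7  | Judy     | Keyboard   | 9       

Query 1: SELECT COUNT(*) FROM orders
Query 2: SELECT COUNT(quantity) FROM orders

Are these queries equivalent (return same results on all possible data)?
No, not equivalent

Query 1 returns: [(7,)]
Query 2 returns: [(6,)]

Reason: COUNT(*) includes NULLs, COUNT(column) excludes them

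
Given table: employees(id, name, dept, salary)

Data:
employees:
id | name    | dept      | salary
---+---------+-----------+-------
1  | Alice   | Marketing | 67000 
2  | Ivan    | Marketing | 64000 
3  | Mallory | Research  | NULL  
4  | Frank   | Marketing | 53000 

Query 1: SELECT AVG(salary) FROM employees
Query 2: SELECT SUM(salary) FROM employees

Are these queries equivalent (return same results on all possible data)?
No, not equivalent

Query 1 returns: [(61333.333333333336,)]
Query 2 returns: [(184000,)]

Reason: AVG vs SUM give different aggregate values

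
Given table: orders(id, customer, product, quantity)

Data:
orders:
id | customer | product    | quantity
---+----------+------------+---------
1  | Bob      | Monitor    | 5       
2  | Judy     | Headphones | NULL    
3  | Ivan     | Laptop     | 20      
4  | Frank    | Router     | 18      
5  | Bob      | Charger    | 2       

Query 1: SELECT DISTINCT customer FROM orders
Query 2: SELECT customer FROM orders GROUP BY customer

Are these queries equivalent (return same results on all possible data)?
Yes, equivalent

Both queries return: [('Bob',), ('Frank',), ('Ivan',), ('Judy',)]

Reason: Both get unique customers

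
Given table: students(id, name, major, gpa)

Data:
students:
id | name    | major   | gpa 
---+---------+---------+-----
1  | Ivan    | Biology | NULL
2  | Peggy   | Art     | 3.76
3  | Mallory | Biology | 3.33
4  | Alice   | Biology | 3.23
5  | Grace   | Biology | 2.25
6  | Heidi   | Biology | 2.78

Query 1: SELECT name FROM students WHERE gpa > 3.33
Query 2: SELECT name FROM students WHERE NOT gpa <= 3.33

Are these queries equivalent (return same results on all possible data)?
Yes, equivalent

Both queries return: [('Peggy',)]

Reason: Both filter gpa > 3.33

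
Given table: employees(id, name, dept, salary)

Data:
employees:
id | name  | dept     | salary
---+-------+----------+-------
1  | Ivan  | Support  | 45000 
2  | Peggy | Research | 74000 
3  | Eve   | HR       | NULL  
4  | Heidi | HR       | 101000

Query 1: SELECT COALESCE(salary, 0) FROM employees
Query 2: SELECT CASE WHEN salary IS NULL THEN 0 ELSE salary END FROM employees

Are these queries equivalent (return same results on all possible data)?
Yes, equivalent

Both queries return: [(0,), (45000,), (74000,), (101000,)]

Reason: COALESCE vs CASE for NULL handling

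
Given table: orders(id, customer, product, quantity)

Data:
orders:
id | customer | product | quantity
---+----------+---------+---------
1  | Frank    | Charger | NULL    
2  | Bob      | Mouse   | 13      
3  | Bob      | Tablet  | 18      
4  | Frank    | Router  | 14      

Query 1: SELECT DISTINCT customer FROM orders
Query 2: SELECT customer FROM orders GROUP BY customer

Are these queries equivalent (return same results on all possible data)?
Yes, equivalent

Both queries return: [('Bob',), ('Frank',)]

Reason: Both get unique customers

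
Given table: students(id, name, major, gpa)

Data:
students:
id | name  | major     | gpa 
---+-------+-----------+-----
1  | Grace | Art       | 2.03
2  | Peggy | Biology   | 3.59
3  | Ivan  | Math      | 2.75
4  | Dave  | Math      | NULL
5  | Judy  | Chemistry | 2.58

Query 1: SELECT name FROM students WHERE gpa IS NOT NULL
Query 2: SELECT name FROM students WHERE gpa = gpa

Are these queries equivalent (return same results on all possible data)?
Yes, equivalent

Both queries return: [('Grace',), ('Ivan',), ('Judy',), ('Peggy',)]

Reason: IS NOT NULL vs self-equality (both exclude NULLs)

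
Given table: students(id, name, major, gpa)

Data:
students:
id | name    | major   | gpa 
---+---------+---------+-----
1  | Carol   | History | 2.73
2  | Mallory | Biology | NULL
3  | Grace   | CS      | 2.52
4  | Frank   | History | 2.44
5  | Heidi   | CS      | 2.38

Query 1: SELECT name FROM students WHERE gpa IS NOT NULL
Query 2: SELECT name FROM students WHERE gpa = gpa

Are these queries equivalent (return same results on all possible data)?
Yes, equivalent

Both queries return: [('Carol',), ('Frank',), ('Grace',), ('Heidi',)]

Reason: IS NOT NULL vs self-equality (both exclude NULLs)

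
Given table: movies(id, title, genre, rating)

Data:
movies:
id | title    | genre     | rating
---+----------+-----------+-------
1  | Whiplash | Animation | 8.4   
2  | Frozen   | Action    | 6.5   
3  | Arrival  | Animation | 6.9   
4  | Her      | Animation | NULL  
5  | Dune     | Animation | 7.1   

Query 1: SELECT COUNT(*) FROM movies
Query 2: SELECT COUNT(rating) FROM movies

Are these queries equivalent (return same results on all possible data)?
No, not equivalent

Query 1 returns: [(5,)]
Query 2 returns: [(4,)]

Reason: COUNT(*) includes NULLs, COUNT(column) excludes them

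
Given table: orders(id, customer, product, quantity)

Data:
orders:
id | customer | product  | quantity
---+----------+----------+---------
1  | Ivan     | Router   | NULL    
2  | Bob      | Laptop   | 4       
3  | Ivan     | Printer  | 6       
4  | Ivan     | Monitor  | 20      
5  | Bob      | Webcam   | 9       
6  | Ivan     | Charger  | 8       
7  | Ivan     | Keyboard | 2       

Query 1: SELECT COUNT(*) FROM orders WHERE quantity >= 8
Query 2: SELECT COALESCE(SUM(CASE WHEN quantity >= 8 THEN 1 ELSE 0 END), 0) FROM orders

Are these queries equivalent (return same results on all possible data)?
Yes, equivalent

Both queries return: [(3,)]

Reason: COUNT with WHERE vs conditional SUM (COALESCE handles empty-table NULL)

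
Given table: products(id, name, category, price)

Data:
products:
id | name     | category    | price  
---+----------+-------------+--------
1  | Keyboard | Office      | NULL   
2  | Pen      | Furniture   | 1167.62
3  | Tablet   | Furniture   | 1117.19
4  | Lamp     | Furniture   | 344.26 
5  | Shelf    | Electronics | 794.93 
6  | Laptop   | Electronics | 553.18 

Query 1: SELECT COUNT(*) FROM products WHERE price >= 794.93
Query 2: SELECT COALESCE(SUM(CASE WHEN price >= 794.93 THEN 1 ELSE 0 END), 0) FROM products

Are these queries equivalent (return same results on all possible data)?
Yes, equivalent

Both queries return: [(3,)]

Reason: COUNT with WHERE vs conditional SUM (COALESCE handles empty-table NULL)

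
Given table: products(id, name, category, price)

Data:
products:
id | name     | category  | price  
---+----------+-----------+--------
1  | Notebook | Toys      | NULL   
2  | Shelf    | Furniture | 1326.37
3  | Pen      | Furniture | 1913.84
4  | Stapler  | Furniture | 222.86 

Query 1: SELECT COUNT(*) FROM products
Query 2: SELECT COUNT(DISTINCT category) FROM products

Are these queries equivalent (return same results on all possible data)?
No, not equivalent

Query 1 returns: [(4,)]
Query 2 returns: [(2,)]

Reason: COUNT(*) counts rows, COUNT(DISTINCT category) counts unique categorys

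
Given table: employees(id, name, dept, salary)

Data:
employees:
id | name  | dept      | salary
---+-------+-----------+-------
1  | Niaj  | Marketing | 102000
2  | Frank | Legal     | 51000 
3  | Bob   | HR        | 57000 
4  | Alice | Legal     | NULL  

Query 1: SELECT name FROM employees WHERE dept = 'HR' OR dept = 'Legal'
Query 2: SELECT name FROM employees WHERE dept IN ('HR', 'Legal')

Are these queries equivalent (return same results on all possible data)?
Yes, equivalent

Both queries return: [('Alice',), ('Bob',), ('Frank',)]

Reason: OR vs IN are equivalent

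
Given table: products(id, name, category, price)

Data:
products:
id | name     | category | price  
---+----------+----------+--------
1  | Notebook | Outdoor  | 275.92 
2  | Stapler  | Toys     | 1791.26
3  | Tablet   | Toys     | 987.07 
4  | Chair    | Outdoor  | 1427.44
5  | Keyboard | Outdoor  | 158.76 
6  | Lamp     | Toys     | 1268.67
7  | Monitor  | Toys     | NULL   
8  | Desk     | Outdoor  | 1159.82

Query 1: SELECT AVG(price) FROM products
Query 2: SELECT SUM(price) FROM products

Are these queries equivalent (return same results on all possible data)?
No, not equivalent

Query 1 returns: [(1009.8485714285715,)]
Query 2 returns: [(7068.9400000000005,)]

Reason: AVG vs SUM give different aggregate values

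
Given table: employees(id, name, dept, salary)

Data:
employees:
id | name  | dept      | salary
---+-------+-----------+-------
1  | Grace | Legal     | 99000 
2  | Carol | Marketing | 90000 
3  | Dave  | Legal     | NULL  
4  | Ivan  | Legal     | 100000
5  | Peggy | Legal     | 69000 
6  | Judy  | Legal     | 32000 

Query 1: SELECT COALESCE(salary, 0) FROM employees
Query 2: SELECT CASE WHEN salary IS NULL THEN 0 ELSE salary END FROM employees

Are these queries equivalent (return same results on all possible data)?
Yes, equivalent

Both queries return: [(0,), (32000,), (69000,), (90000,), (99000,), (100000,)]

Reason: COALESCE vs CASE for NULL handling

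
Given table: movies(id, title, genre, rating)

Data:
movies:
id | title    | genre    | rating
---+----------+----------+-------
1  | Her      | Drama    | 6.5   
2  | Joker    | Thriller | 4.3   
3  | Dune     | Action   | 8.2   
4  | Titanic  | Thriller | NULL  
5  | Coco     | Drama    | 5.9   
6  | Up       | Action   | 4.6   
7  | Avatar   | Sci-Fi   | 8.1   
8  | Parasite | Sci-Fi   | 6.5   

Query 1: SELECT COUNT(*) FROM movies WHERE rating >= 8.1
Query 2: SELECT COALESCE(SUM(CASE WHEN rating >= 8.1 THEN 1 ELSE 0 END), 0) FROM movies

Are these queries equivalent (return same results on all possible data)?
Yes, equivalent

Both queries return: [(2,)]

Reason: COUNT with WHERE vs conditional SUM (COALESCE handles empty-table NULL)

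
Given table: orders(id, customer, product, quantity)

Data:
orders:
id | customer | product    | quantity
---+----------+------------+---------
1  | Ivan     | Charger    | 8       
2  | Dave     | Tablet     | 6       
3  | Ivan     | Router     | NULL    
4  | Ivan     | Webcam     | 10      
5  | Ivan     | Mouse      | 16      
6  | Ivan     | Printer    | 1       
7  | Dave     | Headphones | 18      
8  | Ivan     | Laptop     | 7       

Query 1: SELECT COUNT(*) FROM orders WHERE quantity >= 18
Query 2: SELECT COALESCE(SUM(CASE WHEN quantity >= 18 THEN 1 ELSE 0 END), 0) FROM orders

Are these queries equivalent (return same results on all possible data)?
Yes, equivalent

Both queries return: [(1,)]

Reason: COUNT with WHERE vs conditional SUM (COALESCE handles empty-table NULL)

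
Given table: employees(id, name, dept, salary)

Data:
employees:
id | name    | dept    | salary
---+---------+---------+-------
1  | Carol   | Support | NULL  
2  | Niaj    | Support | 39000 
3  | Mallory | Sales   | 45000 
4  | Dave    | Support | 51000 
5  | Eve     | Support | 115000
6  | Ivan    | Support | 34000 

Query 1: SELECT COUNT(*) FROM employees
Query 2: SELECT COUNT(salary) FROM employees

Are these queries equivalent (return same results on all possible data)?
No, not equivalent

Query 1 returns: [(6,)]
Query 2 returns: [(5,)]

Reason: COUNT(*) includes NULLs, COUNT(column) excludes them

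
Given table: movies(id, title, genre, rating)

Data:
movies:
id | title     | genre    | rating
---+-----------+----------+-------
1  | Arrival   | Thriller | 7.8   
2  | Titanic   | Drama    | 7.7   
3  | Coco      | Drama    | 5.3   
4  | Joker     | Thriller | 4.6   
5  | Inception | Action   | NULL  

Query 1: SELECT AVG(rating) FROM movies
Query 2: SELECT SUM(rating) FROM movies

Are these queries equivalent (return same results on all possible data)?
No, not equivalent

Query 1 returns: [(6.35,)]
Query 2 returns: [(25.4,)]

Reason: AVG vs SUM give different aggregate values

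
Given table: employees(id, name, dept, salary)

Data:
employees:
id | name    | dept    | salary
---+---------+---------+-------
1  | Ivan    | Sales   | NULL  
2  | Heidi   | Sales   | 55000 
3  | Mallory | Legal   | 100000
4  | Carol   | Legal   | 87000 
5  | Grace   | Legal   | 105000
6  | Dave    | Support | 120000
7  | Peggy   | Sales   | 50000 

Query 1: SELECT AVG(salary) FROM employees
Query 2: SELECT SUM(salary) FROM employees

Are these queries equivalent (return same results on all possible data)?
No, not equivalent

Query 1 returns: [(86166.66666666667,)]
Query 2 returns: [(517000,)]

Reason: AVG vs SUM give different aggregate values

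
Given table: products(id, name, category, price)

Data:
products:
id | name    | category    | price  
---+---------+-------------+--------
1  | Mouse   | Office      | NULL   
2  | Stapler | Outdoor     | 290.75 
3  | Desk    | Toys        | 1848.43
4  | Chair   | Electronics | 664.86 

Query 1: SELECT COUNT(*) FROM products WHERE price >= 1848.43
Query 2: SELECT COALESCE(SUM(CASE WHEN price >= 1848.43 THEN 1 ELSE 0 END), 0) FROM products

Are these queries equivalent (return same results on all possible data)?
Yes, equivalent

Both queries return: [(1,)]

Reason: COUNT with WHERE vs conditional SUM (COALESCE handles empty-table NULL)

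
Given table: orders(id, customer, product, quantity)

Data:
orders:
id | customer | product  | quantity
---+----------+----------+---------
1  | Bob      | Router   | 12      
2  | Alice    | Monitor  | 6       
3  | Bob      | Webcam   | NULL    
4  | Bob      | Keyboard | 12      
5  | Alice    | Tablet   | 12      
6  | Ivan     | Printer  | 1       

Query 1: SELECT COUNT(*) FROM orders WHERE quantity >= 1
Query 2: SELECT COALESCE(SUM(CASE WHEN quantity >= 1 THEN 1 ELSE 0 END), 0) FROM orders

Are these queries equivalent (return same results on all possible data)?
Yes, equivalent

Both queries return: [(5,)]

Reason: COUNT with WHERE vs conditional SUM (COALESCE handles empty-table NULL)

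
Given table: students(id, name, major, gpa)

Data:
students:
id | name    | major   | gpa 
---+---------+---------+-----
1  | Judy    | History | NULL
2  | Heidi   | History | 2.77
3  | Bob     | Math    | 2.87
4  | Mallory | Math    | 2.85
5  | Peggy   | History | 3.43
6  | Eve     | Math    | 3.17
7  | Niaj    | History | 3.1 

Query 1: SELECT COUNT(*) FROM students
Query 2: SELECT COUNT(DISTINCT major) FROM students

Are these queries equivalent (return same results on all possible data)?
No, not equivalent

Query 1 returns: [(7,)]
Query 2 returns: [(2,)]

Reason: COUNT(*) counts rows, COUNT(DISTINCT major) counts unique majors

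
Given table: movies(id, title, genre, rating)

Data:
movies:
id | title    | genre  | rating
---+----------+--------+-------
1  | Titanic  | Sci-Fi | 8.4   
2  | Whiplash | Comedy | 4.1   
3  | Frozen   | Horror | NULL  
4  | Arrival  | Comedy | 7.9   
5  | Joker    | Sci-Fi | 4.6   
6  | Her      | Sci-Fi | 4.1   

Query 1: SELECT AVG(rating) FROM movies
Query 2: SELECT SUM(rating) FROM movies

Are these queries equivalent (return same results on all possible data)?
No, not equivalent

Query 1 returns: [(5.82,)]
Query 2 returns: [(29.1,)]

Reason: AVG vs SUM give different aggregate values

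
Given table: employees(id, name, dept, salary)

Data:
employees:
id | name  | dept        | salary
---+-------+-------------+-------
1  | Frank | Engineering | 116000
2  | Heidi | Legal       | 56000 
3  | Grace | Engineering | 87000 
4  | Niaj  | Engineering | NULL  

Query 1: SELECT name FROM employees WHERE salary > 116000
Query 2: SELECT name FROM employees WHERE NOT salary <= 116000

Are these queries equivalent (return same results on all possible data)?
Yes, equivalent

Both queries return: []

Reason: Both filter salary > 116000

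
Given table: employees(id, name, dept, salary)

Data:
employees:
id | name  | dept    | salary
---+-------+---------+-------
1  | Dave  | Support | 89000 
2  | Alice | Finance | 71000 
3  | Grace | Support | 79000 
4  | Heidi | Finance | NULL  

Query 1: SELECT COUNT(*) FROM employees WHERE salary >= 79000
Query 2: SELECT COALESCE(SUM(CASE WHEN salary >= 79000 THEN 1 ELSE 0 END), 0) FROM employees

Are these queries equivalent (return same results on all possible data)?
Yes, equivalent

Both queries return: [(2,)]

Reason: COUNT with WHERE vs conditional SUM (COALESCE handles empty-table NULL)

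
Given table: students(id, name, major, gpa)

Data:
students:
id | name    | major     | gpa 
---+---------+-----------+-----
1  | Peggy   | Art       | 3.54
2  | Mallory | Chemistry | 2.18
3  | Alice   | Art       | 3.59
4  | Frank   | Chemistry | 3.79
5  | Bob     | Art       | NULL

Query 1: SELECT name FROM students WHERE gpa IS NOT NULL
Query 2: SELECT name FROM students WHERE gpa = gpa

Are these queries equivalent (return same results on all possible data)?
Yes, equivalent

Both queries return: [('Alice',), ('Frank',), ('Mallory',), ('Peggy',)]

Reason: IS NOT NULL vs self-equality (both exclude NULLs)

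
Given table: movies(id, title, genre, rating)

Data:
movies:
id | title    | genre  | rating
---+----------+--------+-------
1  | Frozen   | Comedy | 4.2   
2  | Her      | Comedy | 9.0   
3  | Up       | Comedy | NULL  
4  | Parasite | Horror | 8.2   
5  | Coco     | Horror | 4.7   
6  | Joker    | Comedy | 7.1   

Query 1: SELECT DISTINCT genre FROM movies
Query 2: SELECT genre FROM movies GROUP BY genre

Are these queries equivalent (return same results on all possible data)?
Yes, equivalent

Both queries return: [('Comedy',), ('Horror',)]

Reason: Both get unique genres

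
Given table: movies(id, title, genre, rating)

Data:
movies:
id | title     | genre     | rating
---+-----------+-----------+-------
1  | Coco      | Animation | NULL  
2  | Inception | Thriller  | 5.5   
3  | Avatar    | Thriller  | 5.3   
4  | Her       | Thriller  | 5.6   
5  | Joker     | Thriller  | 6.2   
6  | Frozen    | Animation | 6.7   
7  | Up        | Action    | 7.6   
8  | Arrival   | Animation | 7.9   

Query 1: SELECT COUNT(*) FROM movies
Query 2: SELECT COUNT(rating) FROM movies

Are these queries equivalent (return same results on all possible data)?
No, not equivalent

Query 1 returns: [(8,)]
Query 2 returns: [(7,)]

Reason: COUNT(*) includes NULLs, COUNT(column) excludes them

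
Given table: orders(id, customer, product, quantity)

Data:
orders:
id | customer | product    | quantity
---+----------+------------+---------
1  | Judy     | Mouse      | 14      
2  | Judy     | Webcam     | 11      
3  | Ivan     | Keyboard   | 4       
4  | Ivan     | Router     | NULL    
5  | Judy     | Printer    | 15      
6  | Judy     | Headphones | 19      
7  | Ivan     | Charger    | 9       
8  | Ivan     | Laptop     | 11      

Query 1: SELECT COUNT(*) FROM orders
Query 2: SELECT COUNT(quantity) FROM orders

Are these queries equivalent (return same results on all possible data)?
No, not equivalent

Query 1 returns: [(8,)]
Query 2 returns: [(7,)]

Reason: COUNT(*) includes NULLs, COUNT(column) excludes them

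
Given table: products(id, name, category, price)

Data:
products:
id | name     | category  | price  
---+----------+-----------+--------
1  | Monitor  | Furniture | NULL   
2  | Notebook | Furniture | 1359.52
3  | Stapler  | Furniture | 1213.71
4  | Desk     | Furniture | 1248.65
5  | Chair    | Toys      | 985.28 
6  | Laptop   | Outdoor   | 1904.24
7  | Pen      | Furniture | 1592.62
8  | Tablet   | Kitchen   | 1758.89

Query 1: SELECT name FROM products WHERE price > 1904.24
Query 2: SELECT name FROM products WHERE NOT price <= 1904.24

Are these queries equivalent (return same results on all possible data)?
Yes, equivalent

Both queries return: []

Reason: Both filter price > 1904.24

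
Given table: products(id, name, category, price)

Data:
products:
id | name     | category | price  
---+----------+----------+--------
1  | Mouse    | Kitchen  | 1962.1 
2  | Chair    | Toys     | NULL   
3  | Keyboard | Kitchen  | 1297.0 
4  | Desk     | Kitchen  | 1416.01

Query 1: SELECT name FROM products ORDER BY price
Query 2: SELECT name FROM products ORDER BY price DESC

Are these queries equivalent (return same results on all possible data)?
No, not equivalent

Query 1 returns: [('Chair',), ('Keyboard',), ('Desk',), ('Mouse',)]
Query 2 returns: [('Mouse',), ('Desk',), ('Keyboard',), ('Chair',)]

Reason: ASC vs DESC gives opposite ordering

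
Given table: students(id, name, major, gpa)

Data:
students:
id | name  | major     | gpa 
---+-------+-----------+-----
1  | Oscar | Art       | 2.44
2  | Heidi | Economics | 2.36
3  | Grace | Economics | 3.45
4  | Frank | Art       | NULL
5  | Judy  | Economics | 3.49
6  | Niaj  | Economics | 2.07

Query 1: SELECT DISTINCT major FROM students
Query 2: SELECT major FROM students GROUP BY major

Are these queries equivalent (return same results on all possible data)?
Yes, equivalent

Both queries return: [('Art',), ('Economics',)]

Reason: Both get unique majors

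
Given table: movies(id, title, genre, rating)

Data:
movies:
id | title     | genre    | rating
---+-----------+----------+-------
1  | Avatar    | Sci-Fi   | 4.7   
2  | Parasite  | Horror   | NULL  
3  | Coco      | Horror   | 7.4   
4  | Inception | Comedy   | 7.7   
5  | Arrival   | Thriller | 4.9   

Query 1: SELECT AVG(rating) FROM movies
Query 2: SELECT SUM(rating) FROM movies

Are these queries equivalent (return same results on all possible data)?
No, not equivalent

Query 1 returns: [(6.175000000000001,)]
Query 2 returns: [(24.700000000000003,)]

Reason: AVG vs SUM give different aggregate values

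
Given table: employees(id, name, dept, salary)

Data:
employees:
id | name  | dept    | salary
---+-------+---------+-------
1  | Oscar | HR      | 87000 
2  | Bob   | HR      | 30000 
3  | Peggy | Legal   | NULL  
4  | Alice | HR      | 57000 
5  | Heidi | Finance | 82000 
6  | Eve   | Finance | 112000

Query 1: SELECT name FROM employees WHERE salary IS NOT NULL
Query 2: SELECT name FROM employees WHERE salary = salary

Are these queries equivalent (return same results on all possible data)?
Yes, equivalent

Both queries return: [('Alice',), ('Bob',), ('Eve',), ('Heidi',), ('Oscar',)]

Reason: IS NOT NULL vs self-equality (both exclude NULLs)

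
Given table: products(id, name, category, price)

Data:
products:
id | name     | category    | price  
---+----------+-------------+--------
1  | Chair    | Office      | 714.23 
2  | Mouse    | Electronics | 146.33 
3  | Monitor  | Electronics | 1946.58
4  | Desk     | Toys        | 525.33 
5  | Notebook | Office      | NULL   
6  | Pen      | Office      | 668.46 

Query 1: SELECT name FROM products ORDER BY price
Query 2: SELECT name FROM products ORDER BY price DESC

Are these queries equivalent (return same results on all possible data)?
No, not equivalent

Query 1 returns: [('Notebook',), ('Mouse',), ('Desk',), ('Pen',), ('Chair',), ('Monitor',)]
Query 2 returns: [('Monitor',), ('Chair',), ('Pen',), ('Desk',), ('Mouse',), ('Notebook',)]

Reason: ASC vs DESC gives opposite ordering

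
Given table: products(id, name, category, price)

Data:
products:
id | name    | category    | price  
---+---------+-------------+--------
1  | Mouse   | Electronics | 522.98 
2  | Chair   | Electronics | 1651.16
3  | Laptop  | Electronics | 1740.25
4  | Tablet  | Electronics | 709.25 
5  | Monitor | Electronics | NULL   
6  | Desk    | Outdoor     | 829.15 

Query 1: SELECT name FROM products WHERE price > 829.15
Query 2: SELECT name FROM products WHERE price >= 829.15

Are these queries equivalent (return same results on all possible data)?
No, not equivalent

Query 1 returns: [('Chair',), ('Laptop',)]
Query 2 returns: [('Chair',), ('Laptop',), ('Desk',)]

Reason: > vs >= gives different results when price = 829.15 exists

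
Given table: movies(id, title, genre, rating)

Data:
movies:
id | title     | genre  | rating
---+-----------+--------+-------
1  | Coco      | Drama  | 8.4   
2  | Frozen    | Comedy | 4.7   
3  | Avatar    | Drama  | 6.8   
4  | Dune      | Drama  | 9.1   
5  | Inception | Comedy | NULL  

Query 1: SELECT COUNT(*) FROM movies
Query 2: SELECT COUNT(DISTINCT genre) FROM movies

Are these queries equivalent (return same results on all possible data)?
No, not equivalent

Query 1 returns: [(5,)]
Query 2 returns: [(2,)]

Reason: COUNT(*) counts rows, COUNT(DISTINCT genre) counts unique genres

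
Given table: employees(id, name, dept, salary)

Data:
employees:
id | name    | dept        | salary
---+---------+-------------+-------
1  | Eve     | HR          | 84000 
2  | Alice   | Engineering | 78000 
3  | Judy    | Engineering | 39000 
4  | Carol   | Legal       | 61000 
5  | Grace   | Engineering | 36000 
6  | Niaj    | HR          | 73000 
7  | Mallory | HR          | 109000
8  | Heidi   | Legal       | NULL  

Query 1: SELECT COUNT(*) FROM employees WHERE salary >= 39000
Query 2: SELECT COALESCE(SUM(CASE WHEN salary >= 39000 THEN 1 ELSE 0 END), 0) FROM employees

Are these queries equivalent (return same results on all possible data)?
Yes, equivalent

Both queries return: [(6,)]

Reason: COUNT with WHERE vs conditional SUM (COALESCE handles empty-table NULL)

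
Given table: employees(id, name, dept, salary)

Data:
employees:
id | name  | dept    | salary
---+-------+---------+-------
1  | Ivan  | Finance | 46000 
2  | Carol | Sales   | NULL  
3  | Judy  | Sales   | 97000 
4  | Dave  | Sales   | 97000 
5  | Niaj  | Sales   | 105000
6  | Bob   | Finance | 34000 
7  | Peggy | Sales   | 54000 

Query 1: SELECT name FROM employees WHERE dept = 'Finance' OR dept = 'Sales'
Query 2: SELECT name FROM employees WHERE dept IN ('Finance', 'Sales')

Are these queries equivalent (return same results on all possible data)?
Yes, equivalent

Both queries return: [('Bob',), ('Carol',), ('Dave',), ('Ivan',), ('Judy',), ('Niaj',), ('Peggy',)]

Reason: OR vs IN are equivalent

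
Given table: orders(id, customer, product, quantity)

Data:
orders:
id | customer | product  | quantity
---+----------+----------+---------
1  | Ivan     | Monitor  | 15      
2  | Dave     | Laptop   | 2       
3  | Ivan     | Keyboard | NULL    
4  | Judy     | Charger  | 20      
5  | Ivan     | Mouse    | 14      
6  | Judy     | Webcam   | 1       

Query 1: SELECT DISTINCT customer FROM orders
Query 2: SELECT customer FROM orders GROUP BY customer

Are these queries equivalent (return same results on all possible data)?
Yes, equivalent

Both queries return: [('Dave',), ('Ivan',), ('Judy',)]

Reason: Both get unique customers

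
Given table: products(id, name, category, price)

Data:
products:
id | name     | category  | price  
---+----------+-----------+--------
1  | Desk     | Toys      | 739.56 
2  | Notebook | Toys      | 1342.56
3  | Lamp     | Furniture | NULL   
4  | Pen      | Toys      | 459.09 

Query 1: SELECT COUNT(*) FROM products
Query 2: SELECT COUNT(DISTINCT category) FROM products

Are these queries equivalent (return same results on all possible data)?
No, not equivalent

Query 1 returns: [(4,)]
Query 2 returns: [(2,)]

Reason: COUNT(*) counts rows, COUNT(DISTINCT category) counts unique categorys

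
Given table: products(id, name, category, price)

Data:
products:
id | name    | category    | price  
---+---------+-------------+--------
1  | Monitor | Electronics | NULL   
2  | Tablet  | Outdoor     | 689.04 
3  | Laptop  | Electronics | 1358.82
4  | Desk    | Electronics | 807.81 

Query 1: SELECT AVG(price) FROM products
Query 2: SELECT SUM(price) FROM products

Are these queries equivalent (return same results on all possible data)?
No, not equivalent

Query 1 returns: [(951.89,)]
Query 2 returns: [(2855.67,)]

Reason: AVG vs SUM give different aggregate values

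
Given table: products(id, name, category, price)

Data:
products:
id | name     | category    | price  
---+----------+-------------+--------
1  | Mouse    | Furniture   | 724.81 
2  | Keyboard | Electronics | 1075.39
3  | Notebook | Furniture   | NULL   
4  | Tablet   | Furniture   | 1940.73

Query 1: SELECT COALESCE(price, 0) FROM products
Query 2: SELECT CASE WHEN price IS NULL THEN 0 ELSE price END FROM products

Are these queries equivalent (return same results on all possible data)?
Yes, equivalent

Both queries return: [(0,), (724.81,), (1075.39,), (1940.73,)]

Reason: COALESCE vs CASE for NULL handling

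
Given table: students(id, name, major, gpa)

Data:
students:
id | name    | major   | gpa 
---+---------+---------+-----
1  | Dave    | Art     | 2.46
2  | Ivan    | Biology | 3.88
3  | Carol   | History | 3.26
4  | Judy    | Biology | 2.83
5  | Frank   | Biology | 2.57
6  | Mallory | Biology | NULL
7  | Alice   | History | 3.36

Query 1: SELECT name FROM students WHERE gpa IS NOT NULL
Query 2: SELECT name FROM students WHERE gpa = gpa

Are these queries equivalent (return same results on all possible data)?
Yes, equivalent

Both queries return: [('Alice',), ('Carol',), ('Dave',), ('Frank',), ('Ivan',), ('Judy',)]

Reason: IS NOT NULL vs self-equality (both exclude NULLs)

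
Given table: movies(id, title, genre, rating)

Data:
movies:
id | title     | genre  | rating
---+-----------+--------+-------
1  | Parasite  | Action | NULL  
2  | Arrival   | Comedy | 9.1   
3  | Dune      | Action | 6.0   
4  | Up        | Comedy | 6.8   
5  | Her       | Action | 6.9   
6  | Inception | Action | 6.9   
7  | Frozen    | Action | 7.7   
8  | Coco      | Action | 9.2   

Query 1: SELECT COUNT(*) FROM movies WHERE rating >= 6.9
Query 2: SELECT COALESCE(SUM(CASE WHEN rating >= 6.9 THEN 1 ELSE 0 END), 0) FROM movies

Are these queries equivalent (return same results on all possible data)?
Yes, equivalent

Both queries return: [(5,)]

Reason: COUNT with WHERE vs conditional SUM (COALESCE handles empty-table NULL)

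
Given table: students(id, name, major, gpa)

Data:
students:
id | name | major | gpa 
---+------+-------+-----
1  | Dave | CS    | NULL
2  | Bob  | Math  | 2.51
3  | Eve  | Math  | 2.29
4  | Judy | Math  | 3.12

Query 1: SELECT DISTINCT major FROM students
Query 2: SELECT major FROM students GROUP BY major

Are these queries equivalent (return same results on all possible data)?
Yes, equivalent

Both queries return: [('CS',), ('Math',)]

Reason: Both get unique majors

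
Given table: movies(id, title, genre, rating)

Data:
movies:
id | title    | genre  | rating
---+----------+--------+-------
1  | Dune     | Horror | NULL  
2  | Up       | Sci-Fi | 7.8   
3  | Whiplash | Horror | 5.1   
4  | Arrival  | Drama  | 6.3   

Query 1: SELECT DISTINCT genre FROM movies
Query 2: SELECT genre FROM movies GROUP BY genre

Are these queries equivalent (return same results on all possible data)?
Yes, equivalent

Both queries return: [('Drama',), ('Horror',), ('Sci-Fi',)]

Reason: Both get unique genres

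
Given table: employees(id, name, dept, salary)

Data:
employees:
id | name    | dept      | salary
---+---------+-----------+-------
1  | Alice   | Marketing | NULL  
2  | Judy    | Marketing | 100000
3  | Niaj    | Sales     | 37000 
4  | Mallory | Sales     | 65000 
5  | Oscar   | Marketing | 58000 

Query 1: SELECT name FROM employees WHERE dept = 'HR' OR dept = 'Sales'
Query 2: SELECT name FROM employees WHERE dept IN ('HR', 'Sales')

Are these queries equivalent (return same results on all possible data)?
Yes, equivalent

Both queries return: [('Mallory',), ('Niaj',)]

Reason: OR vs IN are equivalent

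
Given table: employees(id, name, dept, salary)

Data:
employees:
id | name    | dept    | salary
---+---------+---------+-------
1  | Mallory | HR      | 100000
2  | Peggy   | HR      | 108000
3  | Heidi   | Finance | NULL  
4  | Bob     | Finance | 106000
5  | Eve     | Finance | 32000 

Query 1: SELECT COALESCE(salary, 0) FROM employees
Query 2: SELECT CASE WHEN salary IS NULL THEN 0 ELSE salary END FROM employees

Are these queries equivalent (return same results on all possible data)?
Yes, equivalent

Both queries return: [(0,), (32000,), (100000,), (106000,), (108000,)]

Reason: COALESCE vs CASE for NULL handling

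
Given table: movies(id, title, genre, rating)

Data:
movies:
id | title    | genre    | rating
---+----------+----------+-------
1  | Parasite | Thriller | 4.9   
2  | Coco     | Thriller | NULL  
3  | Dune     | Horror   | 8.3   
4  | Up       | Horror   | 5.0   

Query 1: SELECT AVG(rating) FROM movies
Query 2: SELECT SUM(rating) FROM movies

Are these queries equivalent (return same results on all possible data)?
No, not equivalent

Query 1 returns: [(6.066666666666667,)]
Query 2 returns: [(18.200000000000003,)]

Reason: AVG vs SUM give different aggregate values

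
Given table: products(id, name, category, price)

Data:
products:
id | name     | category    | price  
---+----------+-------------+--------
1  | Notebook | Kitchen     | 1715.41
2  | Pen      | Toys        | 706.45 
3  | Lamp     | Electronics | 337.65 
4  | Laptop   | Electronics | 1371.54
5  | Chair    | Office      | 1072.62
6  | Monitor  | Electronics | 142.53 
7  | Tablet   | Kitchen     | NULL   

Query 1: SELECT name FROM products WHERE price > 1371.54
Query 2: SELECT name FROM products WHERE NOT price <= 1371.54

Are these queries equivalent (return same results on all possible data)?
Yes, equivalent

Both queries return: [('Notebook',)]

Reason: Both filter price > 1371.54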